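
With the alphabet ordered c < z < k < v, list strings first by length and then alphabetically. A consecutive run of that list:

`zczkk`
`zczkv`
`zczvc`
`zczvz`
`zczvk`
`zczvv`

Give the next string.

Find the rightmost character of zczvv below v, bump it to the next letter, and reset everything to its right to c.

zckcc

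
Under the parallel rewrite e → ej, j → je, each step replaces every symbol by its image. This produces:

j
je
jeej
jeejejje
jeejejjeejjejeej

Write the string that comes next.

jeejejjeejjejeejejjejeejjeejejje

Applying the rule to each of the 16 symbols of jeejejjeejjejeej gives the pieces je ej ej je ej je je ej ej je je ej je ej ej je, which concatenate to the answer.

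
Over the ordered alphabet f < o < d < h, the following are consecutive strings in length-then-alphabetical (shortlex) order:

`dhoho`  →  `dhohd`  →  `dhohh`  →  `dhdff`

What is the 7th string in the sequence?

dhdfh

Stepping forward 3 times from dhdff: dhdff → dhdfo → dhdfd, then the target.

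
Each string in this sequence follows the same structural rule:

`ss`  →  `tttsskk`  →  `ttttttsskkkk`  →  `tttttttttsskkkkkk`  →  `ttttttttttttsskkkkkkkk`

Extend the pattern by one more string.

Every step adds ttt to the front and kk to the end of the previous string.
Applying this once more to ttttttttttttsskkkkkkkk:

tttttttttttttttsskkkkkkkkkk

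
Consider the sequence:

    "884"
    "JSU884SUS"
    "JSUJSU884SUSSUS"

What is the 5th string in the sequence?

JSUJSUJSUJSU884SUSSUSSUSSUS

s(k+1) = JSU·s(k)·SUS, so each term gains JSU as a prefix and SUS as a suffix.
From JSUJSU884SUSSUS, 2 further steps: JSUJSU884SUSSUS → JSUJSUJSU884SUSSUSSUS → (answer).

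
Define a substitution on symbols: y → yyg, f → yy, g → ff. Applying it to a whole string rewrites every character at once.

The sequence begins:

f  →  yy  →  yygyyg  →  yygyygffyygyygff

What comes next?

Rewriting the 16 symbols of yygyygffyygyygff one by one yields yyg yyg ff yyg yyg ff yy yy yyg yyg ff yyg yyg ff yy yy; concatenated:

yygyygffyygyygffyyyyyygyygffyygyygffyyyy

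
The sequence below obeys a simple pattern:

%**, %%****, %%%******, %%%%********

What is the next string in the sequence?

Reading off run lengths: % runs 1, 2, 3, 4; * runs 2, 4, 6, 8 — each is linear in n (n = 1, 2, …).
At n = 5 the blocks have lengths 5, 10.

%%%%%**********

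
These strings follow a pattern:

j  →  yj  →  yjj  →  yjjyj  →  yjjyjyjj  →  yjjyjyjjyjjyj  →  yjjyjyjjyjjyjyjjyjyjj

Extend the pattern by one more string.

yjjyjyjjyjjyjyjjyjyjjyjjyjyjjyjjyj

Each term (from the third on) is the previous term followed by the one before it: term 3 = yj·j = yjj.
The next term joins yjjyjyjjyjjyjyjjyjyjj and yjjyjyjjyjjyj.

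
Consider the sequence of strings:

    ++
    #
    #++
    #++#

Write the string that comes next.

#++##++

This is a Fibonacci-style word recurrence s(k) = s(k−1)·s(k−2): e.g. #·++ = #++.
Continuing: #++# · #++ gives term 5.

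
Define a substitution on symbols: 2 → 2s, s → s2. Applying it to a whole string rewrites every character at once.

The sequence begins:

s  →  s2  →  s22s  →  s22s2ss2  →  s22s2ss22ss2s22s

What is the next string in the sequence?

φ(s22s2ss22ss2s22s) expands symbol-by-symbol to s2 2s 2s s2 2s s2 s2 2s 2s s2 s2 2s s2 2s 2s s2; joining the 16 pieces gives the next term.

s22s2ss22ss2s22s2ss2s22ss22s2ss2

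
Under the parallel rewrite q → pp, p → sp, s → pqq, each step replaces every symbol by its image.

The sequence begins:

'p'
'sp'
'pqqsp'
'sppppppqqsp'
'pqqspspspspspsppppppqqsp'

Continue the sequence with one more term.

sppppppqqsppqqsppqqsppqqsppqqsppqqspspspspspsppppppqqsp

φ(pqqspspspspspsppppppqqsp) expands symbol-by-symbol to sp pp pp pqq sp pqq sp pqq sp pqq sp pqq sp pqq sp sp sp sp sp sp pp pp pqq sp; joining the 24 pieces gives the next term.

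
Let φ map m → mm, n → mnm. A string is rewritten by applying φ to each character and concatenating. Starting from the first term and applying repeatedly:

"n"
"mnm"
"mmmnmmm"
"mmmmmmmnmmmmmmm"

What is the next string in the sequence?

mmmmmmmmmmmmmmmnmmmmmmmmmmmmmmm

Applying the rule to each of the 15 symbols of mmmmmmmnmmmmmmm gives the pieces mm mm mm mm mm mm mm mnm mm mm mm mm mm mm mm, which concatenate to the answer.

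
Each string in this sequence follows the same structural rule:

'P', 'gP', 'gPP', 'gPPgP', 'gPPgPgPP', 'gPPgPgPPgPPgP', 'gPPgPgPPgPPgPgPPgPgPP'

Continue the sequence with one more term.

Each term (from the third on) is the previous term followed by the one before it: term 3 = gP·P = gPP.
So term 8 is gPPgPgPPgPPgPgPPgPgPP·gPPgPgPPgPPgP.

gPPgPgPPgPPgPgPPgPgPPgPPgPgPPgPPgP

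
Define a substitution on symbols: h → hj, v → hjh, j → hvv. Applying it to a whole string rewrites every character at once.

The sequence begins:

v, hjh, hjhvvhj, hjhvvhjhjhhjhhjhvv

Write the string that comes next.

φ(hjhvvhjhjhhjhhjhvv) expands symbol-by-symbol to hj hvv hj hjh hjh hj hvv hj hvv hj hj hvv hj hj hvv hj hjh hjh; joining the 18 pieces gives the next term.

hjhvvhjhjhhjhhjhvvhjhvvhjhjhvvhjhjhvvhjhjhhjh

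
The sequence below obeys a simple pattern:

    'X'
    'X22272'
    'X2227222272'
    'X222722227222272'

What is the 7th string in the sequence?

Each term is the previous one with 22272 appended.
From X222722227222272, 3 further steps: X222722227222272 → X22272222722227222272 → X2227222272222722227222272 → (answer).

X222722227222272222722227222272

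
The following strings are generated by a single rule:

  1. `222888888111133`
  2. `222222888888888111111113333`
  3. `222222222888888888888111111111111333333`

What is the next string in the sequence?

222222222222888888888888888111111111111111133333333

Reading off run lengths: 2 runs 3, 6, 9; 8 runs 6, 9, 12; 1 runs 4, 8, 12; 3 runs 2, 4, 6 — each is linear in n (n = 1, 2, …).
At n = 4 the blocks have lengths 12, 15, 16, 8.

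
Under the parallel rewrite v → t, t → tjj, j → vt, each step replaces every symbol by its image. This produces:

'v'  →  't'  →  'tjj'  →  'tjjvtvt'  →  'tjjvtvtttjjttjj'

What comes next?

Rewriting the 15 symbols of tjjvtvtttjjttjj one by one yields tjj vt vt t tjj t tjj tjj tjj vt vt tjj tjj vt vt; concatenated:

tjjvtvtttjjttjjtjjtjjvtvttjjtjjvtvt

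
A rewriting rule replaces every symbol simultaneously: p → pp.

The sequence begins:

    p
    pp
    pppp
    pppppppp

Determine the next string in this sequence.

pppppppppppppppp

Rewriting each symbol of pppppppp: p→pp, p→pp, p→pp, p→pp, p→pp, p→pp, p→pp, p→pp, which concatenates to pp pp pp pp pp pp pp pp.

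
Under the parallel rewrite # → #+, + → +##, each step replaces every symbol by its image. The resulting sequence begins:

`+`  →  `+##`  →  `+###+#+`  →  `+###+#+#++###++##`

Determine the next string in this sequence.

Applying the rule to each of the 17 symbols of +###+#+#++###++## gives the pieces +## #+ #+ #+ +## #+ +## #+ +## +## #+ #+ #+ +## +## #+ #+, which concatenate to the answer.

+###+#+#++###++###++##+###+#+#++##+###+#+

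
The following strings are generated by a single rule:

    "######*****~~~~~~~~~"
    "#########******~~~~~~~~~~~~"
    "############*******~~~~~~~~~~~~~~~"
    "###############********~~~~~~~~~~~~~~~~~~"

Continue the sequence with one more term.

##################*********~~~~~~~~~~~~~~~~~~~~~

Term n consists of 3n #'s, followed by n+3 *'s, followed by 3n+3 ~'s, where the shown terms are n = 2, 3, 4, 5.
For the next term, n = 6, so the run lengths are 18, 9, 21.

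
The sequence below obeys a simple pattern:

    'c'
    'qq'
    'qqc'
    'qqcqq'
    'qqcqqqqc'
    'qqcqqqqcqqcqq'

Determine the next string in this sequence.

From term 3 onward, concatenate the last term with the second-to-last: qq·c = qqc, qqc·qq = qqcqq, …
Continuing: qqcqqqqcqqcqq · qqcqqqqc gives term 7.

qqcqqqqcqqcqqqqcqqqqc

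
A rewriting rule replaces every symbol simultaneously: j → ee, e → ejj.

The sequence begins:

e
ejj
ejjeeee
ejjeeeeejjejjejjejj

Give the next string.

ejjeeeeejjejjejjejjejjeeeeejjeeeeejjeeeeejjeeee

φ(ejjeeeeejjejjejjejj) expands symbol-by-symbol to ejj ee ee ejj ejj ejj ejj ejj ee ee ejj ee ee ejj ee ee ejj ee ee; joining the 19 pieces gives the next term.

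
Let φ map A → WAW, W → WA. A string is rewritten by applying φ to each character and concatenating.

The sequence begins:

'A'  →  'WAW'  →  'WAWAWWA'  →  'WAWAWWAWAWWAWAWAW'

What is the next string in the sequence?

Applying the rule to each of the 17 symbols of WAWAWWAWAWWAWAWAW gives the pieces WA WAW WA WAW WA WA WAW WA WAW WA WA WAW WA WAW WA WAW WA, which concatenate to the answer.

WAWAWWAWAWWAWAWAWWAWAWWAWAWAWWAWAWWAWAWWA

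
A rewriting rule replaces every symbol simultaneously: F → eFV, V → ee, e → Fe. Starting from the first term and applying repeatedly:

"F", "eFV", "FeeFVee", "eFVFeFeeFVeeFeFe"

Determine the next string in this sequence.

Applying the rule to each of the 16 symbols of eFVFeFeeFVeeFeFe gives the pieces Fe eFV ee eFV Fe eFV Fe Fe eFV ee Fe Fe eFV Fe eFV Fe, which concatenate to the answer.

FeeFVeeeFVFeeFVFeFeeFVeeFeFeeFVFeeFVFe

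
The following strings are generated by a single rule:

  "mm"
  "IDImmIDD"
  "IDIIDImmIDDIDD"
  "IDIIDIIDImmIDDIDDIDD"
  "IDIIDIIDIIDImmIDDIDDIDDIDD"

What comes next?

Each term wraps the previous one in IDI on the left and IDD on the right.
One more step from IDIIDIIDIIDImmIDDIDDIDDIDD gives the answer.

IDIIDIIDIIDIIDImmIDDIDDIDDIDDIDD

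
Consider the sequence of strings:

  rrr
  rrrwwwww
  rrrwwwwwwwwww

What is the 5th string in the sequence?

rrrwwwwwwwwwwwwwwwwwwww

Every step adds wwwww to the end: s(k+1) = s(k)·wwwww.
From rrrwwwwwwwwww, 2 further steps: rrrwwwwwwwwww → rrrwwwwwwwwwwwwwww → (answer).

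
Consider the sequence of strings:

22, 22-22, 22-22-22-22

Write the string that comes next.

Every step duplicates the string with '-' between the halves.
Doubling 22-22-22-22 with '-' between the halves:

22-22-22-22-22-22-22-22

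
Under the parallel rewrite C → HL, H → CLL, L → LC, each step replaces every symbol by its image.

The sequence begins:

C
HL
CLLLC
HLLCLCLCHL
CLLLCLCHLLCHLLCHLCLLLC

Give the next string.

HLLCLCLCHLLCHLCLLLCLCHLCLLLCLCHLCLLLCHLLCLCLCHL

φ(CLLLCLCHLLCHLLCHLCLLLC) expands symbol-by-symbol to HL LC LC LC HL LC HL CLL LC LC HL CLL LC LC HL CLL LC HL LC LC LC HL; joining the 22 pieces gives the next term.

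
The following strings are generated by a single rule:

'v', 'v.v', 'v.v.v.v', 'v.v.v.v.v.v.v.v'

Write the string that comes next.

Each string is two copies of the previous one joined by '.'.
Doubling v.v.v.v.v.v.v.v with '.' between the halves:

v.v.v.v.v.v.v.v.v.v.v.v.v.v.v.v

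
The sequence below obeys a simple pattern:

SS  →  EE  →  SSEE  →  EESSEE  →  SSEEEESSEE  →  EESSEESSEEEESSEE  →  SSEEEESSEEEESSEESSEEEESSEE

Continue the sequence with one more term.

EESSEESSEEEESSEESSEEEESSEEEESSEESSEEEESSEE

Each term (from the third on) is the two preceding terms concatenated in order: term 3 = SS·EE = SSEE.
The next term joins EESSEESSEEEESSEE and SSEEEESSEEEESSEESSEEEESSEE.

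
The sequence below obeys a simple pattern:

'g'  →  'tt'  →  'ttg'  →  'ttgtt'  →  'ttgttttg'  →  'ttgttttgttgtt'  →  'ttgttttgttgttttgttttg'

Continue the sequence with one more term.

From term 3 onward, concatenate the last term with the second-to-last: tt·g = ttg, ttg·tt = ttgtt, …
The next term joins ttgttttgttgttttgttttg and ttgttttgttgtt.

ttgttttgttgttttgttttgttgttttgttgtt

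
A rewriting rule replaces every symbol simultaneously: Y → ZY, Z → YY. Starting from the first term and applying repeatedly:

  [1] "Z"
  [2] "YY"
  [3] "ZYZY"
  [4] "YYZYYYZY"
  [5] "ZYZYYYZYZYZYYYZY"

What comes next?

Replace each of the 16 characters of ZYZYYYZYZYZYYYZY in place — YY ZY YY ZY ZY ZY YY ZY YY ZY YY ZY ZY ZY YY ZY — and concatenate.

YYZYYYZYZYZYYYZYYYZYYYZYZYZYYYZY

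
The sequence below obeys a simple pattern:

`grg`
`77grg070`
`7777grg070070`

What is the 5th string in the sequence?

77777777grg070070070070

Each term wraps the previous one in 77 on the left and 070 on the right.
From 7777grg070070, 2 further steps: 7777grg070070 → 777777grg070070070 → (answer).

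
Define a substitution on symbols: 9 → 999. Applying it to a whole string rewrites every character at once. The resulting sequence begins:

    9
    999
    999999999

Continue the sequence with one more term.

Rewriting each symbol of 999999999: 9→999, 9→999, 9→999, 9→999, 9→999, 9→999, 9→999, 9→999, 9→999, which concatenates to 999 999 999 999 999 999 999 999 999.

999999999999999999999999999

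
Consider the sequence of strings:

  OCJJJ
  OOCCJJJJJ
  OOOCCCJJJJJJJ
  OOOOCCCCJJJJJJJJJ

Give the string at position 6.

Term n consists of n O's, followed by n C's, followed by 2n+1 J's (n = 1, 2, …).
At n = 6 the blocks have lengths 6, 6, 13.

OOOOOOCCCCCCJJJJJJJJJJJJJ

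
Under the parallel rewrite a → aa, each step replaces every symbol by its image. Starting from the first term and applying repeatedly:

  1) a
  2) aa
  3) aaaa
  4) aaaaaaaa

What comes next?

Apply φ to aaaaaaaa symbol by symbol: a→aa, a→aa, a→aa, a→aa, a→aa, a→aa, a→aa, a→aa; joined: aa aa aa aa aa aa aa aa.

aaaaaaaaaaaaaaaa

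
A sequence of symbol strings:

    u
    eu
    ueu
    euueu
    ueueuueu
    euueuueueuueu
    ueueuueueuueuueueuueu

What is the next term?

euueuueueuueuueueuueueuueuueueuueu

Each term (from the third on) is the two preceding terms concatenated in order: term 3 = u·eu = ueu.
So term 8 is euueuueueuueu·ueueuueueuueuueueuueu.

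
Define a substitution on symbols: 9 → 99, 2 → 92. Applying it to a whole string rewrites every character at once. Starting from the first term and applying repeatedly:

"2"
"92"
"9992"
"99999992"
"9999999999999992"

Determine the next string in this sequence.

99999999999999999999999999999992

Replace each of the 16 characters of 9999999999999992 in place — 99 99 99 99 99 99 99 99 99 99 99 99 99 99 99 92 — and concatenate.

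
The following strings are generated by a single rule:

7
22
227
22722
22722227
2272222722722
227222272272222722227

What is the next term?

2272222722722227222272272222722722

Each term (from the third on) is the previous term followed by the one before it: term 3 = 22·7 = 227.
The next term joins 227222272272222722227 and 2272222722722.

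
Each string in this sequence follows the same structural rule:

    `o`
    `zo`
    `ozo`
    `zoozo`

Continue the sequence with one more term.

Each term (from the third on) is the two preceding terms concatenated in order: term 3 = o·zo = ozo.
Continuing: ozo · zoozo gives term 5.

ozozoozo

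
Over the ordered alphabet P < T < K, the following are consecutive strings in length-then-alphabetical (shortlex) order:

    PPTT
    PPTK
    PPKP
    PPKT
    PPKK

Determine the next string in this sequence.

PTPP

Find the rightmost character of PPKK below K, bump it to the next letter, and reset everything to its right to P.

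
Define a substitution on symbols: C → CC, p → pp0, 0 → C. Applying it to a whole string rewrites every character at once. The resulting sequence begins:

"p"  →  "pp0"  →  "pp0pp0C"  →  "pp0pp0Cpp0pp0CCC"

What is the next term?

Replace each of the 16 characters of pp0pp0Cpp0pp0CCC in place — pp0 pp0 C pp0 pp0 C CC pp0 pp0 C pp0 pp0 C CC CC CC — and concatenate.

pp0pp0Cpp0pp0CCCpp0pp0Cpp0pp0CCCCCCC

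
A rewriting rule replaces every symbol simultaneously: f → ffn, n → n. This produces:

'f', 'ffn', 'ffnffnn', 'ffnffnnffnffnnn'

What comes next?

ffnffnnffnffnnnffnffnnffnffnnnn

Replace each of the 15 characters of ffnffnnffnffnnn in place — ffn ffn n ffn ffn n n ffn ffn n ffn ffn n n n — and concatenate.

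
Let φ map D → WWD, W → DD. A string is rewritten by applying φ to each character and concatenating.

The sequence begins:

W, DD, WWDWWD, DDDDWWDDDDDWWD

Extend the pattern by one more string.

φ(DDDDWWDDDDDWWD) expands symbol-by-symbol to WWD WWD WWD WWD DD DD WWD WWD WWD WWD WWD DD DD WWD; joining the 14 pieces gives the next term.

WWDWWDWWDWWDDDDDWWDWWDWWDWWDWWDDDDDWWD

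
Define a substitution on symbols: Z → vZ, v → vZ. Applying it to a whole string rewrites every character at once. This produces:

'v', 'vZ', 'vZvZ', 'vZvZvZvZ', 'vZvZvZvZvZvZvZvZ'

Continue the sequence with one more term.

φ(vZvZvZvZvZvZvZvZ) expands symbol-by-symbol to vZ vZ vZ vZ vZ vZ vZ vZ vZ vZ vZ vZ vZ vZ vZ vZ; joining the 16 pieces gives the next term.

vZvZvZvZvZvZvZvZvZvZvZvZvZvZvZvZ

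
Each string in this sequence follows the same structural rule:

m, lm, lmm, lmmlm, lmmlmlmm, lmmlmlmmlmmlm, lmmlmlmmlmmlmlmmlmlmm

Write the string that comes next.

This is a Fibonacci-style word recurrence s(k) = s(k−1)·s(k−2): e.g. lm·m = lmm.
Continuing: lmmlmlmmlmmlmlmmlmlmm · lmmlmlmmlmmlm gives term 8.

lmmlmlmmlmmlmlmmlmlmmlmmlmlmmlmmlm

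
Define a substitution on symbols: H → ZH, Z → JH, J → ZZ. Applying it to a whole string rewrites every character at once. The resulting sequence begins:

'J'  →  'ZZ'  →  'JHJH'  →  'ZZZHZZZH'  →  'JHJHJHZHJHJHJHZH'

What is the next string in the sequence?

Rewriting the 16 symbols of JHJHJHZHJHJHJHZH one by one yields ZZ ZH ZZ ZH ZZ ZH JH ZH ZZ ZH ZZ ZH ZZ ZH JH ZH; concatenated:

ZZZHZZZHZZZHJHZHZZZHZZZHZZZHJHZH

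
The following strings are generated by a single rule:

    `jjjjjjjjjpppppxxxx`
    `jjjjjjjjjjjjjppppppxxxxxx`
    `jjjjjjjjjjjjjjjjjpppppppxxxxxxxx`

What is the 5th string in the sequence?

Each string has the form j^{4n+1} p^{n+3} x^{2n}, where the shown terms are n = 2, 3, 4.
At n = 6 the blocks have lengths 25, 9, 12.

jjjjjjjjjjjjjjjjjjjjjjjjjpppppppppxxxxxxxxxxxx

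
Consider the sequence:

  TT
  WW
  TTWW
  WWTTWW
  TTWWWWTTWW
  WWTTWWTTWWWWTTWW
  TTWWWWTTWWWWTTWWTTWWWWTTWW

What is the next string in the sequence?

From term 3 onward, concatenate the second-to-last term with the last: TT·WW = TTWW, WW·TTWW = WWTTWW, …
Continuing: WWTTWWTTWWWWTTWW · TTWWWWTTWWWWTTWWTTWWWWTTWW gives term 8.

WWTTWWTTWWWWTTWWTTWWWWTTWWWWTTWWTTWWWWTTWW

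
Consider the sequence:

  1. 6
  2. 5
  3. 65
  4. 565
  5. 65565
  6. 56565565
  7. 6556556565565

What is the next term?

From term 3 onward, concatenate the second-to-last term with the last: 6·5 = 65, 5·65 = 565, …
Continuing: 56565565 · 6556556565565 gives term 8.

565655656556556565565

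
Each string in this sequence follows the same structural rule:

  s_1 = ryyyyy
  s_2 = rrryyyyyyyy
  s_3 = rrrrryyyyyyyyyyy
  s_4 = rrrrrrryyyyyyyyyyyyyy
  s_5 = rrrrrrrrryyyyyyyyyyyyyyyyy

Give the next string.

Reading off run lengths: r runs 1, 3, 5, 7, 9; y runs 5, 8, 11, 14, 17 — each is linear in n (n = 1, 2, …).
For the next term, n = 6, so the run lengths are 11, 20.

rrrrrrrrrrryyyyyyyyyyyyyyyyyyyy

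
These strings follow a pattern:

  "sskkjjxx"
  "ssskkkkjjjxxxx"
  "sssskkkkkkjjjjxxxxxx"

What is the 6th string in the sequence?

ssssssskkkkkkkkkkkkjjjjjjjxxxxxxxxxxxx

The n-th term is n+1 s's then 2n k's then n+1 j's then 2n x's (n = 1, 2, …).
Setting n = 6 gives 7, 12, 7, 12 characters in each block.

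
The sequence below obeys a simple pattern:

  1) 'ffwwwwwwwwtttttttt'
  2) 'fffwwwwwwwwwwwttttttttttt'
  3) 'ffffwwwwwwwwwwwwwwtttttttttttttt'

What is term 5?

ffffffwwwwwwwwwwwwwwwwwwwwtttttttttttttttttttt

The n-th term is n-1 f's then 3n-1 w's then 3n-1 t's, where the shown terms are n = 3, 4, 5.
For term 5, n = 7, so the run lengths are 6, 20, 20.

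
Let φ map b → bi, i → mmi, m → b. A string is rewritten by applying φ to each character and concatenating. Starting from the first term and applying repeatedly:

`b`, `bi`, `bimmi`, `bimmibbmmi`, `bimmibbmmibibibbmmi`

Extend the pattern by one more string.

φ(bimmibbmmibibibbmmi) expands symbol-by-symbol to bi mmi b b mmi bi bi b b mmi bi mmi bi mmi bi bi b b mmi; joining the 19 pieces gives the next term.

bimmibbmmibibibbmmibimmibimmibibibbmmi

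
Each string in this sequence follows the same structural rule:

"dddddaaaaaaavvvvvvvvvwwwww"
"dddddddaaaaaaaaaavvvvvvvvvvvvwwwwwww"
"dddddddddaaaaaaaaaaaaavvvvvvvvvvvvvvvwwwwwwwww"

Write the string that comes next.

dddddddddddaaaaaaaaaaaaaaaavvvvvvvvvvvvvvvvvvwwwwwwwwwww

Each string has the form d^{2n-1} a^{3n-2} v^{3n} w^{2n-1}, where the shown terms are n = 3, 4, 5.
At n = 6 the blocks have lengths 11, 16, 18, 11.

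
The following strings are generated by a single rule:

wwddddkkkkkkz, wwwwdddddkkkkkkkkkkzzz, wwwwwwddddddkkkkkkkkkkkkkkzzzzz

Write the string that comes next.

Each string has the form w^{2n} d^{n+3} k^{4n+2} z^{2n-1} (n = 1, 2, …).
At n = 4 the blocks have lengths 8, 7, 18, 7.

wwwwwwwwdddddddkkkkkkkkkkkkkkkkkkzzzzzzz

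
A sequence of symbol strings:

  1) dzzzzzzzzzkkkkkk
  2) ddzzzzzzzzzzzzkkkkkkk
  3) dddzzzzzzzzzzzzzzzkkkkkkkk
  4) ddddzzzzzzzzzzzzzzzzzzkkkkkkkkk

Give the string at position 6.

ddddddzzzzzzzzzzzzzzzzzzzzzzzzkkkkkkkkkkk

Each string has the form d^{n-2} z^{3n} k^{n+3}, where the shown terms are n = 3, 4, 5, 6.
At n = 8 the blocks have lengths 6, 24, 11.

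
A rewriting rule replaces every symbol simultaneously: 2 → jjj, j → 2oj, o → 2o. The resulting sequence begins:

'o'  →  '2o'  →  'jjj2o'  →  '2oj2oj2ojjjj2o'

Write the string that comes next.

jjj2o2ojjjj2o2ojjjj2o2oj2oj2oj2ojjjj2o

Replace each of the 14 characters of 2oj2oj2ojjjj2o in place — jjj 2o 2oj jjj 2o 2oj jjj 2o 2oj 2oj 2oj 2oj jjj 2o — and concatenate.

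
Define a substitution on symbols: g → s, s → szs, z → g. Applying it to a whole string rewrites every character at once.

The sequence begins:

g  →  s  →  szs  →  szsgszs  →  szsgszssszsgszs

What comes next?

szsgszssszsgszsszsszsgszssszsgszs

Replace each of the 15 characters of szsgszssszsgszs in place — szs g szs s szs g szs szs szs g szs s szs g szs — and concatenate.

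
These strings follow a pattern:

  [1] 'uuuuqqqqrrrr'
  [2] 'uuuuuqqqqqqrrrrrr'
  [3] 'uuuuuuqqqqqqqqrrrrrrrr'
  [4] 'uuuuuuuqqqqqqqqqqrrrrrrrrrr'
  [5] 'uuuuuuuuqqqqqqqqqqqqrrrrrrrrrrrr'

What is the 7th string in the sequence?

uuuuuuuuuuqqqqqqqqqqqqqqqqrrrrrrrrrrrrrrrr

Term n consists of n+2 u's, followed by 2n q's, followed by 2n r's, where the shown terms are n = 2, 3, 4, 5, 6.
For term 7, n = 8, so the run lengths are 10, 16, 16.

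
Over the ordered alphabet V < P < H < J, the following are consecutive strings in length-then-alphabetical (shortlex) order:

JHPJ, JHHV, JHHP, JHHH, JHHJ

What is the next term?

Find the rightmost character of JHHJ below J, bump it to the next letter, and reset everything to its right to V.

JHJV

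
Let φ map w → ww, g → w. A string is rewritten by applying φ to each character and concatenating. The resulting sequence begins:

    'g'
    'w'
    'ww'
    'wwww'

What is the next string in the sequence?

Expanding wwww: w→ww, w→ww, w→ww, w→ww. Concatenated: ww ww ww ww.

wwwwwwww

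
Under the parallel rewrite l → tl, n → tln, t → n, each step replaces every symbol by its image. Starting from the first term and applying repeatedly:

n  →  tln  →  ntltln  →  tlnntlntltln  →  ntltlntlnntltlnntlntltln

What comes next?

tlnntlntltlnntltlntlnntlntltlntlnntltlnntlntltln

φ(ntltlntlnntltlnntlntltln) expands symbol-by-symbol to tln n tl n tl tln n tl tln tln n tl n tl tln tln n tl tln n tl n tl tln; joining the 24 pieces gives the next term.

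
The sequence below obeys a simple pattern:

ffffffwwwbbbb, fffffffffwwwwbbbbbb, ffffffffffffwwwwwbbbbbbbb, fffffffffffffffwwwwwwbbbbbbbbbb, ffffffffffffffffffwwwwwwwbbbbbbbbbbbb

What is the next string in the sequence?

fffffffffffffffffffffwwwwwwwwbbbbbbbbbbbbbb

Reading off run lengths: f runs 6, 9, 12, 15, 18; w runs 3, 4, 5, 6, 7; b runs 4, 6, 8, 10, 12 — each is linear in n, where the shown terms are n = 2, 3, 4, 5, 6.
For the next term, n = 7, so the run lengths are 21, 8, 14.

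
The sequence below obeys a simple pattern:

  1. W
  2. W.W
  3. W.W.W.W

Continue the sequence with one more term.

Each string is two copies of the previous one joined by '.'.
One more doubling of W.W.W.W gives the answer.

W.W.W.W.W.W.W.W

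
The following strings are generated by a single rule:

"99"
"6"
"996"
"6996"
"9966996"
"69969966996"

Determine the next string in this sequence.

996699669969966996

This is a Fibonacci-style word recurrence s(k) = s(k−2)·s(k−1): e.g. 99·6 = 996.
Continuing: 9966996 · 69969966996 gives term 7.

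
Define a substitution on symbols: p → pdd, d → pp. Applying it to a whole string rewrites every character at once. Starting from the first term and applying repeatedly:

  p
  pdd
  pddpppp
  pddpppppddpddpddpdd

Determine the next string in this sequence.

pddpppppddpddpddpddpddpppppddpppppddpppppddpppp

Replace each of the 19 characters of pddpppppddpddpddpdd in place — pdd pp pp pdd pdd pdd pdd pdd pp pp pdd pp pp pdd pp pp pdd pp pp — and concatenate.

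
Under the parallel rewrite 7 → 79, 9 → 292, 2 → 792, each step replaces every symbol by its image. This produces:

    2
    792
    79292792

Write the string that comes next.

Expanding 79292792: 7→79, 9→292, 2→792, 9→292, 2→792, 7→79, 9→292, 2→792. Concatenated: 79 292 792 292 792 79 292 792.

7929279229279279292792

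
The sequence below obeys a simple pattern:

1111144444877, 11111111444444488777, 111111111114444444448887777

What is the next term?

Each string has the form 1^{3n-1} 4^{2n+1} 8^{n-1} 7^{n}, where the shown terms are n = 2, 3, 4.
For the next term, n = 5, so the run lengths are 14, 11, 4, 5.

1111111111111144444444444888877777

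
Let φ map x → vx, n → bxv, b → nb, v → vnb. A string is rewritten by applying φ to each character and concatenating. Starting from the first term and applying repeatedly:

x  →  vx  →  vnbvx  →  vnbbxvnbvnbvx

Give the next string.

Rewriting the 13 symbols of vnbbxvnbvnbvx one by one yields vnb bxv nb nb vx vnb bxv nb vnb bxv nb vnb vx; concatenated:

vnbbxvnbnbvxvnbbxvnbvnbbxvnbvnbvx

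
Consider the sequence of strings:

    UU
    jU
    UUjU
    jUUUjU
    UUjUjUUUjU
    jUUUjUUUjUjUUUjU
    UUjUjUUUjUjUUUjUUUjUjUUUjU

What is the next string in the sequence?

Each term (from the third on) is the two preceding terms concatenated in order: term 3 = UU·jU = UUjU.
So term 8 is jUUUjUUUjUjUUUjU·UUjUjUUUjUjUUUjUUUjUjUUUjU.

jUUUjUUUjUjUUUjUUUjUjUUUjUjUUUjUUUjUjUUUjU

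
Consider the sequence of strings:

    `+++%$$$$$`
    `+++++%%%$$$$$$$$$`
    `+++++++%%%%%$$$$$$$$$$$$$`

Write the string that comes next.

The n-th term is 2n+1 +'s then 2n-1 %'s then 4n+1 $'s (n = 1, 2, …).
Setting n = 4 gives 9, 7, 17 characters in each block.

+++++++++%%%%%%%$$$$$$$$$$$$$$$$$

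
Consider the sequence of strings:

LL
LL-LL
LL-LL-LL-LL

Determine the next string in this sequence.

s(k+1) = s(k)·-·s(k) — each term doubles the last with '-' between the halves.
Doubling LL-LL-LL-LL with '-' between the halves:

LL-LL-LL-LL-LL-LL-LL-LL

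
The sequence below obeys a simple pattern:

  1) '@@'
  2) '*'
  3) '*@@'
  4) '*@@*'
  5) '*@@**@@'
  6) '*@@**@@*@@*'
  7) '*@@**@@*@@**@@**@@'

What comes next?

From term 3 onward, concatenate the last term with the second-to-last: *·@@ = *@@, *@@·* = *@@*, …
Continuing: *@@**@@*@@**@@**@@ · *@@**@@*@@* gives term 8.

*@@**@@*@@**@@**@@*@@**@@*@@*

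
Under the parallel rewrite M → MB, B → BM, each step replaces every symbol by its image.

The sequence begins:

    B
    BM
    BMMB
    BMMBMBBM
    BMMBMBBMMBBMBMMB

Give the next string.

Rewriting the 16 symbols of BMMBMBBMMBBMBMMB one by one yields BM MB MB BM MB BM BM MB MB BM BM MB BM MB MB BM; concatenated:

BMMBMBBMMBBMBMMBMBBMBMMBBMMBMBBM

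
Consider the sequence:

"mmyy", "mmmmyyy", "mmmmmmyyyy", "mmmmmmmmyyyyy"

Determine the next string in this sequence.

mmmmmmmmmmyyyyyy

Reading off run lengths: m runs 2, 4, 6, 8; y runs 2, 3, 4, 5 — each is linear in n (n = 1, 2, …).
Setting n = 5 gives 10, 6 characters in each block.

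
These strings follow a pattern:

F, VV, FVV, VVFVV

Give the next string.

From term 3 onward, concatenate the second-to-last term with the last: F·VV = FVV, VV·FVV = VVFVV, …
So term 5 is FVV·VVFVV.

FVVVVFVV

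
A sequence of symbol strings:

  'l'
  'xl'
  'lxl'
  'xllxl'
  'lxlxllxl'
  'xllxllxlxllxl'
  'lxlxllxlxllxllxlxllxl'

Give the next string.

Each term (from the third on) is the two preceding terms concatenated in order: term 3 = l·xl = lxl.
The next term joins xllxllxlxllxl and lxlxllxlxllxllxlxllxl.

xllxllxlxllxllxlxllxlxllxllxlxllxl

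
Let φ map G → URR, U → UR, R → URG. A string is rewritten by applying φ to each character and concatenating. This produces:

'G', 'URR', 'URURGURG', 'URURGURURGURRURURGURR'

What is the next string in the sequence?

Rewriting the 21 symbols of URURGURURGURRURURGURR one by one yields UR URG UR URG URR UR URG UR URG URR UR URG URG UR URG UR URG URR UR URG URG; concatenated:

URURGURURGURRURURGURURGURRURURGURGURURGURURGURRURURGURG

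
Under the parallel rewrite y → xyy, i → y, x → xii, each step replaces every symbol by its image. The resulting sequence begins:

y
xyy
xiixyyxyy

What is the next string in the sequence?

Apply φ to xiixyyxyy symbol by symbol: x→xii, i→y, i→y, x→xii, y→xyy, y→xyy, x→xii, y→xyy, y→xyy; joined: xii y y xii xyy xyy xii xyy xyy.

xiiyyxiixyyxyyxiixyyxyy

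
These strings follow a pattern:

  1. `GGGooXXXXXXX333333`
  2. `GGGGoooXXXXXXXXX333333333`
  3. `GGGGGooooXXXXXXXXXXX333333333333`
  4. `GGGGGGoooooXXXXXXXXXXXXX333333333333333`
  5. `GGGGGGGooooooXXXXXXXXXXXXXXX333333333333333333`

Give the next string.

Reading off run lengths: G runs 3, 4, 5, 6, 7; o runs 2, 3, 4, 5, 6; X runs 7, 9, 11, 13, 15; 3 runs 6, 9, 12, 15, 18 — each is linear in n, where the shown terms are n = 2, 3, 4, 5, 6.
Setting n = 7 gives 8, 7, 17, 21 characters in each block.

GGGGGGGGoooooooXXXXXXXXXXXXXXXXX333333333333333333333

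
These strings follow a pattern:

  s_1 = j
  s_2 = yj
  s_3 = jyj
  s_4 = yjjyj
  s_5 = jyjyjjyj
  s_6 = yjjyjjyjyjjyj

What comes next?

Each term (from the third on) is the two preceding terms concatenated in order: term 3 = j·yj = jyj.
Continuing: jyjyjjyj · yjjyjjyjyjjyj gives term 7.

jyjyjjyjyjjyjjyjyjjyj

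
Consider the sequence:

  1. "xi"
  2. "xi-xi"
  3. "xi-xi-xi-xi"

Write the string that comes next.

Every step duplicates the string with '-' between the halves.
Doubling xi-xi-xi-xi with '-' between the halves:

xi-xi-xi-xi-xi-xi-xi-xi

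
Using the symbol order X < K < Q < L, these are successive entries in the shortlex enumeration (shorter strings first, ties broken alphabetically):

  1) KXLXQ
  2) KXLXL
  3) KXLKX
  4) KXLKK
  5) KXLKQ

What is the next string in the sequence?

KXLKL

Find the rightmost character of KXLKQ below L, bump it to the next letter, and reset everything to its right to X.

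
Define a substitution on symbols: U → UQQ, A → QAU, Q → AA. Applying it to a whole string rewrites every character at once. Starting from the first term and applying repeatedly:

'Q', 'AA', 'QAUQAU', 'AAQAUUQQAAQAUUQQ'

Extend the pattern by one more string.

Rewriting the 16 symbols of AAQAUUQQAAQAUUQQ one by one yields QAU QAU AA QAU UQQ UQQ AA AA QAU QAU AA QAU UQQ UQQ AA AA; concatenated:

QAUQAUAAQAUUQQUQQAAAAQAUQAUAAQAUUQQUQQAAAA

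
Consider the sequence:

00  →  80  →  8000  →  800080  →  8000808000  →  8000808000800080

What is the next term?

80008080008000808000808000

From term 3 onward, concatenate the last term with the second-to-last: 80·00 = 8000, 8000·80 = 800080, …
So term 7 is 8000808000800080·8000808000.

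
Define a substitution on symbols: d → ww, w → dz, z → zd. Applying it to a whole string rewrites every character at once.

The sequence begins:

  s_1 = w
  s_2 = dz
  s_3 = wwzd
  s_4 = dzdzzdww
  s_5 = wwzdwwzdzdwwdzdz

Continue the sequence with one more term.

φ(wwzdwwzdzdwwdzdz) expands symbol-by-symbol to dz dz zd ww dz dz zd ww zd ww dz dz ww zd ww zd; joining the 16 pieces gives the next term.

dzdzzdwwdzdzzdwwzdwwdzdzwwzdwwzd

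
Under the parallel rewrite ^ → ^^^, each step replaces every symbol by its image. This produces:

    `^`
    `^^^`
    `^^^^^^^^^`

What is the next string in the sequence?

^^^^^^^^^^^^^^^^^^^^^^^^^^^

Expanding ^^^^^^^^^: ^→^^^, ^→^^^, ^→^^^, ^→^^^, ^→^^^, ^→^^^, ^→^^^, ^→^^^, ^→^^^. Concatenated: ^^^ ^^^ ^^^ ^^^ ^^^ ^^^ ^^^ ^^^ ^^^.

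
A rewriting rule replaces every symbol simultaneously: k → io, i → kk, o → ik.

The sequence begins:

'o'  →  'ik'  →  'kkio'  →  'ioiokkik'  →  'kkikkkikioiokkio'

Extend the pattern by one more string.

Rewriting the 16 symbols of kkikkkikioiokkio one by one yields io io kk io io io kk io kk ik kk ik io io kk ik; concatenated:

ioiokkioioiokkiokkikkkikioiokkik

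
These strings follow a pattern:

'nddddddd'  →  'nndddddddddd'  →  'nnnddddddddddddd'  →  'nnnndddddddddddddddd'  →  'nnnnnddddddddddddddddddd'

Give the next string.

nnnnnndddddddddddddddddddddd

The n-th term is n-1 n's then 3n+1 d's, where the shown terms are n = 2, 3, 4, 5, 6.
At n = 7 the blocks have lengths 6, 22.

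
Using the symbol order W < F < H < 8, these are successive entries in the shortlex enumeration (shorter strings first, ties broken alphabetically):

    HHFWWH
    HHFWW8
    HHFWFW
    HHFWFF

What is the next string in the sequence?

Find the rightmost character of HHFWFF below 8, bump it to the next letter, and reset everything to its right to W.

HHFWFH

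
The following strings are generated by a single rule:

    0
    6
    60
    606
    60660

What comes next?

60660606

Each term (from the third on) is the previous term followed by the one before it: term 3 = 6·0 = 60.
The next term joins 60660 and 606.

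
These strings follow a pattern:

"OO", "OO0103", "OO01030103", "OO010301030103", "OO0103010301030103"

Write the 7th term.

Every step adds 0103 to the end: s(k+1) = s(k)·0103.
From OO0103010301030103, 2 further steps: OO0103010301030103 → OO01030103010301030103 → (answer).

OO010301030103010301030103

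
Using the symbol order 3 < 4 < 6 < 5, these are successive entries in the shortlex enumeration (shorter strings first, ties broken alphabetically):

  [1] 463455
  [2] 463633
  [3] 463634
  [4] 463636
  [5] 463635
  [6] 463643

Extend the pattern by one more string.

463644

Find the rightmost character of 463643 below 5, bump it to the next letter, and reset everything to its right to 3.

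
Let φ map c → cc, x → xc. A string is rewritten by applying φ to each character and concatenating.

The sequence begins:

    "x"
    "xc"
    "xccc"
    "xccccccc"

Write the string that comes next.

Apply φ to xccccccc symbol by symbol: x→xc, c→cc, c→cc, c→cc, c→cc, c→cc, c→cc, c→cc; joined: xc cc cc cc cc cc cc cc.

xccccccccccccccc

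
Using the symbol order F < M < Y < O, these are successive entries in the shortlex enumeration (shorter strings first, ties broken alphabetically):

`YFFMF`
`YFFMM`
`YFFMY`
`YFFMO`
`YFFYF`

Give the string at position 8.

YFFYO

Advancing 3 positions from YFFYF through YFFYF → YFFYM → YFFYY reaches term 8.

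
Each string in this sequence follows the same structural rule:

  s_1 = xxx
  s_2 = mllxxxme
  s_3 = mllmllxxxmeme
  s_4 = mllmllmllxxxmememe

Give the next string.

Each term wraps the previous one in mll on the left and me on the right.
Applying this once more to mllmllmllxxxmememe:

mllmllmllmllxxxmemememe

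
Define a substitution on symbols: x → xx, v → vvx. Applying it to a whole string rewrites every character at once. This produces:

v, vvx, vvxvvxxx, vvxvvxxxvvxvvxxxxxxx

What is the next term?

Replace each of the 20 characters of vvxvvxxxvvxvvxxxxxxx in place — vvx vvx xx vvx vvx xx xx xx vvx vvx xx vvx vvx xx xx xx xx xx xx xx — and concatenate.

vvxvvxxxvvxvvxxxxxxxvvxvvxxxvvxvvxxxxxxxxxxxxxxx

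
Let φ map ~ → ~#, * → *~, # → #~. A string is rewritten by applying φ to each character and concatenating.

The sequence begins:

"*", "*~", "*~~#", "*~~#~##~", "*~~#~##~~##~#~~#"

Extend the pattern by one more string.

Rewriting the 16 symbols of *~~#~##~~##~#~~# one by one yields *~ ~# ~# #~ ~# #~ #~ ~# ~# #~ #~ ~# #~ ~# ~# #~; concatenated:

*~~#~##~~##~#~~#~##~#~~##~~#~##~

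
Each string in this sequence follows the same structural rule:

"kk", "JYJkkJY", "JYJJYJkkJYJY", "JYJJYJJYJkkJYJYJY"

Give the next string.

JYJJYJJYJJYJkkJYJYJYJY

s(k+1) = JYJ·s(k)·JY, so each term gains JYJ as a prefix and JY as a suffix.
So the next term is JYJ·JYJJYJJYJkkJYJYJY·JY.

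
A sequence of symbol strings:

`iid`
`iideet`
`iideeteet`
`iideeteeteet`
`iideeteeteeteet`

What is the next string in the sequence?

iideeteeteeteeteet

Every step adds eet to the end: s(k+1) = s(k)·eet.
So the next term is iideeteeteeteet·eet.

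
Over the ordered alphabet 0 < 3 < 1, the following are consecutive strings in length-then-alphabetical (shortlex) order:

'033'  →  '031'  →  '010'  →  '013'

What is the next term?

011

Find the rightmost character of 013 below 1, bump it to the next letter, and reset everything to its right to 0.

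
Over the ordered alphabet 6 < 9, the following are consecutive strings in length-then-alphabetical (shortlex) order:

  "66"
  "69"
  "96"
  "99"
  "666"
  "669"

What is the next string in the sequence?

696

Find the rightmost character of 669 below 9, bump it to the next letter, and reset everything to its right to 6.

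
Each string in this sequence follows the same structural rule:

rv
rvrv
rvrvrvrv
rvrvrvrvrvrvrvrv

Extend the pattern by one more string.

Every step duplicates the string.
So the next term is two copies of rvrvrvrvrvrvrvrv.

rvrvrvrvrvrvrvrvrvrvrvrvrvrvrvrv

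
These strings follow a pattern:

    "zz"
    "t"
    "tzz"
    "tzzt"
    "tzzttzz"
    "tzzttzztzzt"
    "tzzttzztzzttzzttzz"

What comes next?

tzzttzztzzttzzttzztzzttzztzzt

Each term (from the third on) is the previous term followed by the one before it: term 3 = t·zz = tzz.
So term 8 is tzzttzztzzttzzttzz·tzzttzztzzt.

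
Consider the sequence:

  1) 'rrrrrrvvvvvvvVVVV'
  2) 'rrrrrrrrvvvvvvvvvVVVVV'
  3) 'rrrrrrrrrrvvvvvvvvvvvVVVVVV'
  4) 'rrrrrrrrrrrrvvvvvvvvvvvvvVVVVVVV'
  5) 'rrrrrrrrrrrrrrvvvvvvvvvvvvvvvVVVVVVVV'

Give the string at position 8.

Term n consists of 2n r's, followed by 2n+1 v's, followed by n+1 V's, where the shown terms are n = 3, 4, 5, 6, 7.
Setting n = 10 gives 20, 21, 11 characters in each block.

rrrrrrrrrrrrrrrrrrrrvvvvvvvvvvvvvvvvvvvvvVVVVVVVVVVV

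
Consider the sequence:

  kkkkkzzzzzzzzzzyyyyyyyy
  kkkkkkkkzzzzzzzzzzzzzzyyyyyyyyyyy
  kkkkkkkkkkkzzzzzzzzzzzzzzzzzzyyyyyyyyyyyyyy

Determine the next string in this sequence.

Each string has the form k^{3n-1} z^{4n+2} y^{3n+2}, where the shown terms are n = 2, 3, 4.
At n = 5 the blocks have lengths 14, 22, 17.

kkkkkkkkkkkkkkzzzzzzzzzzzzzzzzzzzzzzyyyyyyyyyyyyyyyyy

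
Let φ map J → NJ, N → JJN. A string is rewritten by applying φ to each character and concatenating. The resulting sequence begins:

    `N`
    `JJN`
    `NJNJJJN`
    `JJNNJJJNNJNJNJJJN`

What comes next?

φ(JJNNJJJNNJNJNJJJN) expands symbol-by-symbol to NJ NJ JJN JJN NJ NJ NJ JJN JJN NJ JJN NJ JJN NJ NJ NJ JJN; joining the 17 pieces gives the next term.

NJNJJJNJJNNJNJNJJJNJJNNJJJNNJJJNNJNJNJJJN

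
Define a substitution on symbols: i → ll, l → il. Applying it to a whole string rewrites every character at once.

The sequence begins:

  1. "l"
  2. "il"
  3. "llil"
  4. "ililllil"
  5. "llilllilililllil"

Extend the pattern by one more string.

φ(llilllilililllil) expands symbol-by-symbol to il il ll il il il ll il ll il ll il il il ll il; joining the 16 pieces gives the next term.

ililllilililllilllilllilililllil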